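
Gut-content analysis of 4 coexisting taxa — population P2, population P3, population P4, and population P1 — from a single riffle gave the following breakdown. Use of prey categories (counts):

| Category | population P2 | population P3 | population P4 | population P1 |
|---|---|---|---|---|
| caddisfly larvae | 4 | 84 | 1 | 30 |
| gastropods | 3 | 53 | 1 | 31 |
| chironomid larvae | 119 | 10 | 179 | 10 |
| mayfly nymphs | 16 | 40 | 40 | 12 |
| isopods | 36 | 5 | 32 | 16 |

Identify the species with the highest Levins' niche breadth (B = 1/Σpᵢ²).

population P1

Proportions for population P2 (n=178): 4/178=0.0225, 3/178=0.0169, 119/178=0.6685, 16/178=0.0899, 36/178=0.2022
Proportions for population P3 (n=192): 84/192=0.4375, 53/192=0.2760, 10/192=0.0521, 40/192=0.2083, 5/192=0.0260
Proportions for population P4 (n=253): 1/253=0.0040, 1/253=0.0040, 179/253=0.7075, 40/253=0.1581, 32/253=0.1265
Proportions for population P1 (n=99): 30/99=0.3030, 31/99=0.3131, 10/99=0.1010, 12/99=0.1212, 16/99=0.1616
Σp_P2ᵢ² = 0.0225² + 0.0169² + 0.6685² + 0.0899² + 0.2022² = 0.000506 + 0.000286 + 0.446892 + 0.008082 + 0.040885 = 0.496651
B_P2 = 1 / 0.496651 = 2.0135
Σp_P3ᵢ² = 0.4375² + 0.2760² + 0.0521² + 0.2083² + 0.0260² = 0.191406 + 0.076176 + 0.002714 + 0.043389 + 0.000676 = 0.314361
B_P3 = 1 / 0.314361 = 3.1811
Σp_P4ᵢ² = 0.0040² + 0.0040² + 0.7075² + 0.1581² + 0.1265² = 0.000016 + 0.000016 + 0.500556 + 0.024996 + 0.016002 = 0.541586
B_P4 = 1 / 0.541586 = 1.8464
Σp_P1ᵢ² = 0.3030² + 0.3131² + 0.1010² + 0.1212² + 0.1616² = 0.091809 + 0.098032 + 0.010201 + 0.014689 + 0.026115 = 0.240846
B_P1 = 1 / 0.240846 = 4.1520
Highest B → broadest niche (most generalist): population P1 (B = 4.15).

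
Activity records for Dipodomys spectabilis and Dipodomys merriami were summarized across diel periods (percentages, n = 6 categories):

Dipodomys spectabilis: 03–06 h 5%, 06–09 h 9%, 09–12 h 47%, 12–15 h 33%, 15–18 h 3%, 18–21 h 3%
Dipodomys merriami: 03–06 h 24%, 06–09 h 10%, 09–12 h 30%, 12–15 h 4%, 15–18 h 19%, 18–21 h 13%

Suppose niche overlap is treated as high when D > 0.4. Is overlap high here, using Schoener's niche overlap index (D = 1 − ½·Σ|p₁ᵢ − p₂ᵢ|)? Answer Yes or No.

Yes

Convert percentages to proportions (divide by 100).
Σ|p₁ᵢ − p₂ᵢ| = 0.19 + 0.01 + 0.17 + 0.29 + 0.16 + 0.10 = 0.92
D = 1 − ½ × 0.92 = 1 − 0.460 = 0.5400
D = 0.5400 > 0.4 → Yes.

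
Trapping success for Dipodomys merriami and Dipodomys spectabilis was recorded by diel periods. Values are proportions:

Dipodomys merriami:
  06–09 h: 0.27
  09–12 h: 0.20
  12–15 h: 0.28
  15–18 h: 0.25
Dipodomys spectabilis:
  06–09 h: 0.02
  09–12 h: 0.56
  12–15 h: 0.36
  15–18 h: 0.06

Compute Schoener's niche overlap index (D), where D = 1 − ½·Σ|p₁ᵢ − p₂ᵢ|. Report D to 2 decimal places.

0.56

Σ|p₁ᵢ − p₂ᵢ| = 0.25 + 0.36 + 0.08 + 0.19 = 0.88
D = 1 − ½ × 0.88 = 1 − 0.440 = 0.5600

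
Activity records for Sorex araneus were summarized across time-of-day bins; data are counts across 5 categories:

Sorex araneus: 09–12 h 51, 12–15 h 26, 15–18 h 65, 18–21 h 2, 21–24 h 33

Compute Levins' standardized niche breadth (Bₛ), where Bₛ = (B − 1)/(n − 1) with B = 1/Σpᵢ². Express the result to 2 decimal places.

0.66

Proportions for Sorex araneus (n=177): 51/177=0.2881, 26/177=0.1469, 65/177=0.3672, 2/177=0.0113, 33/177=0.1864
Σpᵢ² = 0.2881² + 0.1469² + 0.3672² + 0.0113² + 0.1864² = 0.083002 + 0.021580 + 0.134836 + 0.000128 + 0.034745 = 0.274291
B = 1 / 0.274291 = 3.6458
Bₛ = (B − 1)/(n − 1) = (3.6458 − 1)/(5 − 1) = 2.6458/4 = 0.6615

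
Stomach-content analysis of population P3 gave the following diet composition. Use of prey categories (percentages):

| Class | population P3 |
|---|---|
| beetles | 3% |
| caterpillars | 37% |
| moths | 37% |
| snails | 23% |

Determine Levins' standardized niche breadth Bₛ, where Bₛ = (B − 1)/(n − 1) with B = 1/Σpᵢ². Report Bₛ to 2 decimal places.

Convert percentages to proportions (divide by 100).
Σpᵢ² = 0.03² + 0.37² + 0.37² + 0.23² = 0.0009 + 0.1369 + 0.1369 + 0.0529 = 0.3276
B = 1 / 0.3276 = 3.0525
Bₛ = (B − 1)/(n − 1) = (3.0525 − 1)/(4 − 1) = 2.0525/3 = 0.6842

0.68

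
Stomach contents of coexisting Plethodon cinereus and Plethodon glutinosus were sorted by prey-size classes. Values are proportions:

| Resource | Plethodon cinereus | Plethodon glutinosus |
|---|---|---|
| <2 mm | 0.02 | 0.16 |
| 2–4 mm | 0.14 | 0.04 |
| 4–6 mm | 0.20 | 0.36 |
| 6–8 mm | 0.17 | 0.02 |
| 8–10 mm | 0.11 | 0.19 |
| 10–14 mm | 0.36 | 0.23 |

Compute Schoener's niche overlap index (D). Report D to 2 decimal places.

Σ|p₁ᵢ − p₂ᵢ| = 0.14 + 0.10 + 0.16 + 0.15 + 0.08 + 0.13 = 0.76
D = 1 − ½ × 0.76 = 1 − 0.380 = 0.6200

0.62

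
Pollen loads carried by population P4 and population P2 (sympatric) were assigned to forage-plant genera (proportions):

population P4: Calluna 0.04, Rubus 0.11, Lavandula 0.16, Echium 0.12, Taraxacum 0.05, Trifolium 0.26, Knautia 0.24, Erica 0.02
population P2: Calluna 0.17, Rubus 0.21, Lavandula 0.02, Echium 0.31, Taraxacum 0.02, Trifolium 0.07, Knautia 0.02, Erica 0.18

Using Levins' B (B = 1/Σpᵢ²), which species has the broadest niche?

Σp_P4ᵢ² = 0.04² + 0.11² + 0.16² + 0.12² + 0.05² + 0.26² + 0.24² + 0.02² = 0.0016 + 0.0121 + 0.0256 + 0.0144 + 0.0025 + 0.0676 + 0.0576 + 0.0004 = 0.1818
B_P4 = 1 / 0.1818 = 5.5006
Σp_P2ᵢ² = 0.17² + 0.21² + 0.02² + 0.31² + 0.02² + 0.07² + 0.02² + 0.18² = 0.0289 + 0.0441 + 0.0004 + 0.0961 + 0.0004 + 0.0049 + 0.0004 + 0.0324 = 0.2076
B_P2 = 1 / 0.2076 = 4.8170
Highest B → broadest niche (most generalist): population P4 (B = 5.50).

population P4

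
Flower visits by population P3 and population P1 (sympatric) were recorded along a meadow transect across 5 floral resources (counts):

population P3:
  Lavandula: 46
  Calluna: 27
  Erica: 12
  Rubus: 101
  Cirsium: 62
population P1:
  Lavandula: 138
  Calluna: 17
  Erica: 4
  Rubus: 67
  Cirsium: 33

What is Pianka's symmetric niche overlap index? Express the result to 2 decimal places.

0.76

Proportions for population P3 (n=248): 46/248=0.1855, 27/248=0.1089, 12/248=0.0484, 101/248=0.4073, 62/248=0.2500
Proportions for population P1 (n=259): 138/259=0.5328, 17/259=0.0656, 4/259=0.0154, 67/259=0.2587, 33/259=0.1274
Σ p₁ᵢp₂ᵢ = 0.098834 + 0.007144 + 0.000745 + 0.105369 + 0.031850 = 0.243942
Σp_1ᵢ² = 0.1855² + 0.1089² + 0.0484² + 0.4073² + 0.2500² = 0.034410 + 0.011859 + 0.002343 + 0.165893 + 0.062500 = 0.277005
Σp_2ᵢ² = 0.5328² + 0.0656² + 0.0154² + 0.2587² + 0.1274² = 0.283876 + 0.004303 + 0.000237 + 0.066926 + 0.016231 = 0.371573
O = 0.243942 / √(0.277005 × 0.371573) = 0.243942 / 0.3208233 = 0.7604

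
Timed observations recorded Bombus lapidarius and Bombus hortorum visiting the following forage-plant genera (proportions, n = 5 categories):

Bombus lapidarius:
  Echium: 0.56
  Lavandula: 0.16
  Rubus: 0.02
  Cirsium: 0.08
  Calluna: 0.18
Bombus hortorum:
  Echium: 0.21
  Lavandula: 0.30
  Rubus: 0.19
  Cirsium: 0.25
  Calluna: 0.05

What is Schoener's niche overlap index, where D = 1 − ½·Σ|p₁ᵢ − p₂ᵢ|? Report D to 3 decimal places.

Σ|p₁ᵢ − p₂ᵢ| = 0.35 + 0.14 + 0.17 + 0.17 + 0.13 = 0.96
D = 1 − ½ × 0.96 = 1 − 0.480 = 0.52000

0.520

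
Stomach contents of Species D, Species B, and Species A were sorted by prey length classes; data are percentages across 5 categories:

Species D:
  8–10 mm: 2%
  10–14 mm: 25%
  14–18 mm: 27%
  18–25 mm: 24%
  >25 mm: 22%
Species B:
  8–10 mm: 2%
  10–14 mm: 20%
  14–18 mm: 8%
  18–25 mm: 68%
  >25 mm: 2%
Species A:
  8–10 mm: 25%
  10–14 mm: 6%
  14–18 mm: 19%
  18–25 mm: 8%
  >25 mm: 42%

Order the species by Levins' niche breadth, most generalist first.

Species D > Species A > Species B

Convert percentages to proportions (divide by 100).
Σp_Dᵢ² = 0.02² + 0.25² + 0.27² + 0.24² + 0.22² = 0.0004 + 0.0625 + 0.0729 + 0.0576 + 0.0484 = 0.2418
B_D = 1 / 0.2418 = 4.1356
Σp_Bᵢ² = 0.02² + 0.20² + 0.08² + 0.68² + 0.02² = 0.0004 + 0.0400 + 0.0064 + 0.4624 + 0.0004 = 0.5096
B_B = 1 / 0.5096 = 1.9623
Σp_Aᵢ² = 0.25² + 0.06² + 0.19² + 0.08² + 0.42² = 0.0625 + 0.0036 + 0.0361 + 0.0064 + 0.1764 = 0.2850
B_A = 1 / 0.2850 = 3.5088
Ranking by B (broadest → narrowest): Species D (4.14) > Species A (3.51) > Species B (1.96)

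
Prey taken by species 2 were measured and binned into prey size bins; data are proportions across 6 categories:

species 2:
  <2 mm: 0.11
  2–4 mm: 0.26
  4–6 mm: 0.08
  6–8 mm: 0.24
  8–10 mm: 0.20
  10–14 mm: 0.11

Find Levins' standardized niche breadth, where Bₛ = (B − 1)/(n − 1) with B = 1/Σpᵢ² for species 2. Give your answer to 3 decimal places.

0.821

Σpᵢ² = 0.11² + 0.26² + 0.08² + 0.24² + 0.20² + 0.11² = 0.0121 + 0.0676 + 0.0064 + 0.0576 + 0.0400 + 0.0121 = 0.1958
B = 1 / 0.1958 = 5.10725
Bₛ = (B − 1)/(n − 1) = (5.10725 − 1)/(6 − 1) = 4.10725/5 = 0.82145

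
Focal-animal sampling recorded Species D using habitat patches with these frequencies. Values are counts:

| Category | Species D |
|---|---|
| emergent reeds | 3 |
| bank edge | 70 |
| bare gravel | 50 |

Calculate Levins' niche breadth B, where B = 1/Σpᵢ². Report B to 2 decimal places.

2.04

Proportions for Species D (n=123): 3/123=0.0244, 70/123=0.5691, 50/123=0.4065
Σpᵢ² = 0.0244² + 0.5691² + 0.4065² = 0.000595 + 0.323875 + 0.165242 = 0.489712
B = 1 / 0.489712 = 2.0420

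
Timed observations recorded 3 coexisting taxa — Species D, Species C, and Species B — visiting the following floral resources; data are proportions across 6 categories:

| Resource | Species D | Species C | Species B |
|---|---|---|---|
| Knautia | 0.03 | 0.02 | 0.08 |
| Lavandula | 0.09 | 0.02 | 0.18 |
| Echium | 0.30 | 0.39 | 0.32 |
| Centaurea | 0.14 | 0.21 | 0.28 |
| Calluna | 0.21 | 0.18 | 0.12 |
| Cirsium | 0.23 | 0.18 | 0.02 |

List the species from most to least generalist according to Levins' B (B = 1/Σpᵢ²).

Species D > Species B > Species C

Σp_Dᵢ² = 0.03² + 0.09² + 0.30² + 0.14² + 0.21² + 0.23² = 0.0009 + 0.0081 + 0.0900 + 0.0196 + 0.0441 + 0.0529 = 0.2156
B_D = 1 / 0.2156 = 4.6382
Σp_Cᵢ² = 0.02² + 0.02² + 0.39² + 0.21² + 0.18² + 0.18² = 0.0004 + 0.0004 + 0.1521 + 0.0441 + 0.0324 + 0.0324 = 0.2618
B_C = 1 / 0.2618 = 3.8197
Σp_Bᵢ² = 0.08² + 0.18² + 0.32² + 0.28² + 0.12² + 0.02² = 0.0064 + 0.0324 + 0.1024 + 0.0784 + 0.0144 + 0.0004 = 0.2344
B_B = 1 / 0.2344 = 4.2662
Ranking by B (broadest → narrowest): Species D (4.64) > Species B (4.27) > Species C (3.82)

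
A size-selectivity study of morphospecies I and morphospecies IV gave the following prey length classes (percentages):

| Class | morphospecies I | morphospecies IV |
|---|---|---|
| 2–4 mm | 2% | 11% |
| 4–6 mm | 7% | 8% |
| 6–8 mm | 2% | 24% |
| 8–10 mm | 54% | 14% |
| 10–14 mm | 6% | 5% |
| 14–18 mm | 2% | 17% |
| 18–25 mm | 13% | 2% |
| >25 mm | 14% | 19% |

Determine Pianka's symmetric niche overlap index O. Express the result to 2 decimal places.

0.53

Convert percentages to proportions (divide by 100).
Σ p₁ᵢp₂ᵢ = 0.0022 + 0.0056 + 0.0048 + 0.0756 + 0.0030 + 0.0034 + 0.0026 + 0.0266 = 0.1238
Σp_1ᵢ² = 0.02² + 0.07² + 0.02² + 0.54² + 0.06² + 0.02² + 0.13² + 0.14² = 0.0004 + 0.0049 + 0.0004 + 0.2916 + 0.0036 + 0.0004 + 0.0169 + 0.0196 = 0.3378
Σp_2ᵢ² = 0.11² + 0.08² + 0.24² + 0.14² + 0.05² + 0.17² + 0.02² + 0.19² = 0.0121 + 0.0064 + 0.0576 + 0.0196 + 0.0025 + 0.0289 + 0.0004 + 0.0361 = 0.1636
O = 0.1238 / √(0.3378 × 0.1636) = 0.1238 / 0.23508 = 0.5266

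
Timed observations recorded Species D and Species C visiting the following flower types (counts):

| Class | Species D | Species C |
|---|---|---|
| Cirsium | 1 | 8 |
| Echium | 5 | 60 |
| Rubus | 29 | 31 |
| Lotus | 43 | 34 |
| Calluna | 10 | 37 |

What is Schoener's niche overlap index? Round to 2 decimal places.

Proportions for Species D (n=88): 1/88=0.0114, 5/88=0.0568, 29/88=0.3295, 43/88=0.4886, 10/88=0.1136
Proportions for Species C (n=170): 8/170=0.0471, 60/170=0.3529, 31/170=0.1824, 34/170=0.2000, 37/170=0.2176
Σ|p₁ᵢ − p₂ᵢ| = 0.0357 + 0.2961 + 0.1471 + 0.2886 + 0.1040 = 0.8715
D = 1 − ½ × 0.8715 = 1 − 0.43575 = 0.56425

0.56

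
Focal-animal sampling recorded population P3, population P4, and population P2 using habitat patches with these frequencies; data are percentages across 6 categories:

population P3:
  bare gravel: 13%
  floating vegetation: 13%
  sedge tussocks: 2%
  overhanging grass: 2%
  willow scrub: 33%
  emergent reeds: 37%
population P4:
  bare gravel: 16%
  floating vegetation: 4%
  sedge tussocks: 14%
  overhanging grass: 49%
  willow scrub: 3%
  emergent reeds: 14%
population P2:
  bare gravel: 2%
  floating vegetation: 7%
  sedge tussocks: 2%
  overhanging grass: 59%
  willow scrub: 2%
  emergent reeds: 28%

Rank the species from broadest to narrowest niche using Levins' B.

population P3 > population P4 > population P2

Convert percentages to proportions (divide by 100).
Σp_P3ᵢ² = 0.13² + 0.13² + 0.02² + 0.02² + 0.33² + 0.37² = 0.0169 + 0.0169 + 0.0004 + 0.0004 + 0.1089 + 0.1369 = 0.2804
B_P3 = 1 / 0.2804 = 3.5663
Σp_P4ᵢ² = 0.16² + 0.04² + 0.14² + 0.49² + 0.03² + 0.14² = 0.0256 + 0.0016 + 0.0196 + 0.2401 + 0.0009 + 0.0196 = 0.3074
B_P4 = 1 / 0.3074 = 3.2531
Σp_P2ᵢ² = 0.02² + 0.07² + 0.02² + 0.59² + 0.02² + 0.28² = 0.0004 + 0.0049 + 0.0004 + 0.3481 + 0.0004 + 0.0784 = 0.4326
B_P2 = 1 / 0.4326 = 2.3116
Ranking by B (broadest → narrowest): population P3 (3.57) > population P4 (3.25) > population P2 (2.31)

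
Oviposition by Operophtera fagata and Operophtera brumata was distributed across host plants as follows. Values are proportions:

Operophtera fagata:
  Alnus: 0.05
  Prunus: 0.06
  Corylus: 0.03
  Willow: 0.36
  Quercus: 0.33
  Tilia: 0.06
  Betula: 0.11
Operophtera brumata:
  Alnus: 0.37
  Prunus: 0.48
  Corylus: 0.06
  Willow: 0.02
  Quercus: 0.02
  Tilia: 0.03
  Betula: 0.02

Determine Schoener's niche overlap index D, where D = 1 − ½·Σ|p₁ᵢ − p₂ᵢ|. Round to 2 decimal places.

Σ|p₁ᵢ − p₂ᵢ| = 0.32 + 0.42 + 0.03 + 0.34 + 0.31 + 0.03 + 0.09 = 1.54
D = 1 − ½ × 1.54 = 1 − 0.770 = 0.2300

0.23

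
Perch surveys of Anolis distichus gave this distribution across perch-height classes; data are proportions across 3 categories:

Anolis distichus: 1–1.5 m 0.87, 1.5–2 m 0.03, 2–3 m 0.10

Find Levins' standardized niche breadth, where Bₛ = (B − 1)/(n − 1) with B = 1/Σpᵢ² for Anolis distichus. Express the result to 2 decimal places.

0.15

Σpᵢ² = 0.87² + 0.03² + 0.10² = 0.7569 + 0.0009 + 0.0100 = 0.7678
B = 1 / 0.7678 = 1.3024
Bₛ = (B − 1)/(n − 1) = (1.3024 − 1)/(3 − 1) = 0.3024/2 = 0.1512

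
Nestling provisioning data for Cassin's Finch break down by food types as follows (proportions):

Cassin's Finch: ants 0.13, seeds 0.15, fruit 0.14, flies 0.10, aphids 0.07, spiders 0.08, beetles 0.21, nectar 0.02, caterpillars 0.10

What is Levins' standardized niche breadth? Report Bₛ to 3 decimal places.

Σpᵢ² = 0.13² + 0.15² + 0.14² + 0.10² + 0.07² + 0.08² + 0.21² + 0.02² + 0.10² = 0.0169 + 0.0225 + 0.0196 + 0.0100 + 0.0049 + 0.0064 + 0.0441 + 0.0004 + 0.0100 = 0.1348
B = 1 / 0.1348 = 7.41840
Bₛ = (B − 1)/(n − 1) = (7.41840 − 1)/(9 − 1) = 6.41840/8 = 0.80230

0.802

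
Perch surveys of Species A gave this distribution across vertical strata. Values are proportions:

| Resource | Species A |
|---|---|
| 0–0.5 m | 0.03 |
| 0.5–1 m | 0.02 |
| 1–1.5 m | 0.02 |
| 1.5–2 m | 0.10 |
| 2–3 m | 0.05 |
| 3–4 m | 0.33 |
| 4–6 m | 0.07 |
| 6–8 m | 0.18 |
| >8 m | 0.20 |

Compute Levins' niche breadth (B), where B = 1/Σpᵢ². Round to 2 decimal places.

Σpᵢ² = 0.03² + 0.02² + 0.02² + 0.10² + 0.05² + 0.33² + 0.07² + 0.18² + 0.20² = 0.0009 + 0.0004 + 0.0004 + 0.0100 + 0.0025 + 0.1089 + 0.0049 + 0.0324 + 0.0400 = 0.2004
B = 1 / 0.2004 = 4.9900

4.99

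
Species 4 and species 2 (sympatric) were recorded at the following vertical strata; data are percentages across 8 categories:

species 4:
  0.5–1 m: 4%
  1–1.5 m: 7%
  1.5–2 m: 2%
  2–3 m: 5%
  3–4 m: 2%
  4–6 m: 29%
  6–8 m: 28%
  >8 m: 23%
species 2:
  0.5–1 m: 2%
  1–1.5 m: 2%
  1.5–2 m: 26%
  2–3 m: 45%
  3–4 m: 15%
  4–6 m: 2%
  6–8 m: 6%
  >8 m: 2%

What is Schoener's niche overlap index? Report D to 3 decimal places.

0.230

Convert percentages to proportions (divide by 100).
Σ|p₁ᵢ − p₂ᵢ| = 0.02 + 0.05 + 0.24 + 0.40 + 0.13 + 0.27 + 0.22 + 0.21 = 1.54
D = 1 − ½ × 1.54 = 1 − 0.770 = 0.23000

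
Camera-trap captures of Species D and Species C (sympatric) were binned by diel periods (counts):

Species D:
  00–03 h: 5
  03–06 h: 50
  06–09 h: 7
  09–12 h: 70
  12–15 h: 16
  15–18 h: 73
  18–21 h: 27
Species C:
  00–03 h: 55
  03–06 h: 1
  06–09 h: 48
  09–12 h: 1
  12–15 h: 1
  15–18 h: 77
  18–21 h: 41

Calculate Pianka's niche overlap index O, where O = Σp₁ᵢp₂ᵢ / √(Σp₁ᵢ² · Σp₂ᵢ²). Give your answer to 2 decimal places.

0.56

Proportions for Species D (n=248): 5/248=0.0202, 50/248=0.2016, 7/248=0.0282, 70/248=0.2823, 16/248=0.0645, 73/248=0.2944, 27/248=0.1089
Proportions for Species C (n=224): 55/224=0.2455, 1/224=0.0045, 48/224=0.2143, 1/224=0.0045, 1/224=0.0045, 77/224=0.3438, 41/224=0.1830
Σ p₁ᵢp₂ᵢ = 0.004959 + 0.000907 + 0.006043 + 0.001270 + 0.000290 + 0.101215 + 0.019929 = 0.134613
Σp_1ᵢ² = 0.0202² + 0.2016² + 0.0282² + 0.2823² + 0.0645² + 0.2944² + 0.1089² = 0.000408 + 0.040643 + 0.000795 + 0.079693 + 0.004160 + 0.086671 + 0.011859 = 0.224229
Σp_2ᵢ² = 0.2455² + 0.0045² + 0.2143² + 0.0045² + 0.0045² + 0.3438² + 0.1830² = 0.060270 + 0.000020 + 0.045924 + 0.000020 + 0.000020 + 0.118198 + 0.033489 = 0.257941
O = 0.134613 / √(0.224229 × 0.257941) = 0.134613 / 0.2404950 = 0.5597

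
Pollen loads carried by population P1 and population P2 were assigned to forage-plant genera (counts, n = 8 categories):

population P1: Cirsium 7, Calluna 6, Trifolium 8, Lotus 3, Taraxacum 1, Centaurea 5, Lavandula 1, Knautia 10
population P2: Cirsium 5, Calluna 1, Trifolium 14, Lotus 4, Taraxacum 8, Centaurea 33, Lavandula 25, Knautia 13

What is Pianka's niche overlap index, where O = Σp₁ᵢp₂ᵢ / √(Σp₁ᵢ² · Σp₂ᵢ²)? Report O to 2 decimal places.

0.62

Proportions for population P1 (n=41): 7/41=0.1707, 6/41=0.1463, 8/41=0.1951, 3/41=0.0732, 1/41=0.0244, 5/41=0.1220, 1/41=0.0244, 10/41=0.2439
Proportions for population P2 (n=103): 5/103=0.0485, 1/103=0.0097, 14/103=0.1359, 4/103=0.0388, 8/103=0.0777, 33/103=0.3204, 25/103=0.2427, 13/103=0.1262
Σ p₁ᵢp₂ᵢ = 0.008279 + 0.001419 + 0.026514 + 0.002840 + 0.001896 + 0.039089 + 0.005922 + 0.030780 = 0.116739
Σp_1ᵢ² = 0.1707² + 0.1463² + 0.1951² + 0.0732² + 0.0244² + 0.1220² + 0.0244² + 0.2439² = 0.029138 + 0.021404 + 0.038064 + 0.005358 + 0.000595 + 0.014884 + 0.000595 + 0.059487 = 0.169525
Σp_2ᵢ² = 0.0485² + 0.0097² + 0.1359² + 0.0388² + 0.0777² + 0.3204² + 0.2427² + 0.1262² = 0.002352 + 0.000094 + 0.018469 + 0.001505 + 0.006037 + 0.102656 + 0.058903 + 0.015926 = 0.205942
O = 0.116739 / √(0.169525 × 0.205942) = 0.116739 / 0.1868484 = 0.6248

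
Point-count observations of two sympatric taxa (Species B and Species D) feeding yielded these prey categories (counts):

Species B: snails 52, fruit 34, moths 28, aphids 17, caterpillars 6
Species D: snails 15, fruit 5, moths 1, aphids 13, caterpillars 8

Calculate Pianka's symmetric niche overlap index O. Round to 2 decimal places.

Proportions for Species B (n=137): 52/137=0.3796, 34/137=0.2482, 28/137=0.2044, 17/137=0.1241, 6/137=0.0438
Proportions for Species D (n=42): 15/42=0.3571, 5/42=0.1190, 1/42=0.0238, 13/42=0.3095, 8/42=0.1905
Σ p₁ᵢp₂ᵢ = 0.135555 + 0.029536 + 0.004865 + 0.038409 + 0.008344 = 0.216709
Σp_1ᵢ² = 0.3796² + 0.2482² + 0.2044² + 0.1241² + 0.0438² = 0.144096 + 0.061603 + 0.041779 + 0.015401 + 0.001918 = 0.264797
Σp_2ᵢ² = 0.3571² + 0.1190² + 0.0238² + 0.3095² + 0.1905² = 0.127520 + 0.014161 + 0.000566 + 0.095790 + 0.036290 = 0.274327
O = 0.216709 / √(0.264797 × 0.274327) = 0.216709 / 0.2695199 = 0.8041

0.80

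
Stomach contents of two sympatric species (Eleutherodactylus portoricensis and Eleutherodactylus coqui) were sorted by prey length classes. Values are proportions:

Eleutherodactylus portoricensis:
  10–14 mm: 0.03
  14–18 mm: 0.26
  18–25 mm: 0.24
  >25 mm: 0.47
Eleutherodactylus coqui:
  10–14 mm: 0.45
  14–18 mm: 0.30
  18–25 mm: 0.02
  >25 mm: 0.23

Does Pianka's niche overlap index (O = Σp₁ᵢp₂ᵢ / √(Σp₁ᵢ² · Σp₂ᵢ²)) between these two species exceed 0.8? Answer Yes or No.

No

Σ p₁ᵢp₂ᵢ = 0.0135 + 0.0780 + 0.0048 + 0.1081 = 0.2044
Σp_1ᵢ² = 0.03² + 0.26² + 0.24² + 0.47² = 0.0009 + 0.0676 + 0.0576 + 0.2209 = 0.3470
Σp_2ᵢ² = 0.45² + 0.30² + 0.02² + 0.23² = 0.2025 + 0.0900 + 0.0004 + 0.0529 = 0.3458
O = 0.2044 / √(0.3470 × 0.3458) = 0.2044 / 0.34640 = 0.5901
O = 0.5901 < 0.8 → No.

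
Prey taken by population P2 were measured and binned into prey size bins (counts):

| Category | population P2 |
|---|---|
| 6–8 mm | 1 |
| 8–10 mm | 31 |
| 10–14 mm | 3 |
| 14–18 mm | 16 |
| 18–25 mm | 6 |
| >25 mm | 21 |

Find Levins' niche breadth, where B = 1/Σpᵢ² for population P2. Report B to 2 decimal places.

Proportions for population P2 (n=78): 1/78=0.0128, 31/78=0.3974, 3/78=0.0385, 16/78=0.2051, 6/78=0.0769, 21/78=0.2692
Σpᵢ² = 0.0128² + 0.3974² + 0.0385² + 0.2051² + 0.0769² + 0.2692² = 0.000164 + 0.157927 + 0.001482 + 0.042066 + 0.005914 + 0.072469 = 0.280022
B = 1 / 0.280022 = 3.5711

3.57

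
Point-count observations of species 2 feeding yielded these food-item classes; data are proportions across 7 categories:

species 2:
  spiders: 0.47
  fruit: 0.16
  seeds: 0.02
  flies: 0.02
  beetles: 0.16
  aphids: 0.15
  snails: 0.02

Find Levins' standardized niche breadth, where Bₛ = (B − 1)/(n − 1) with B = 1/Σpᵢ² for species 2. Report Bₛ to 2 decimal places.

Σpᵢ² = 0.47² + 0.16² + 0.02² + 0.02² + 0.16² + 0.15² + 0.02² = 0.2209 + 0.0256 + 0.0004 + 0.0004 + 0.0256 + 0.0225 + 0.0004 = 0.2958
B = 1 / 0.2958 = 3.3807
Bₛ = (B − 1)/(n − 1) = (3.3807 − 1)/(7 − 1) = 2.3807/6 = 0.3968

0.40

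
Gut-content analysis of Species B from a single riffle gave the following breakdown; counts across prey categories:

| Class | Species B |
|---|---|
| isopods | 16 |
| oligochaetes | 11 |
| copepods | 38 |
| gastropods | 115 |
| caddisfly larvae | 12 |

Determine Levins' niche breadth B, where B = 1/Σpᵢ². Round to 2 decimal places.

Proportions for Species B (n=192): 16/192=0.0833, 11/192=0.0573, 38/192=0.1979, 115/192=0.5990, 12/192=0.0625
Σpᵢ² = 0.0833² + 0.0573² + 0.1979² + 0.5990² + 0.0625² = 0.006939 + 0.003283 + 0.039164 + 0.358801 + 0.003906 = 0.412093
B = 1 / 0.412093 = 2.4266

2.43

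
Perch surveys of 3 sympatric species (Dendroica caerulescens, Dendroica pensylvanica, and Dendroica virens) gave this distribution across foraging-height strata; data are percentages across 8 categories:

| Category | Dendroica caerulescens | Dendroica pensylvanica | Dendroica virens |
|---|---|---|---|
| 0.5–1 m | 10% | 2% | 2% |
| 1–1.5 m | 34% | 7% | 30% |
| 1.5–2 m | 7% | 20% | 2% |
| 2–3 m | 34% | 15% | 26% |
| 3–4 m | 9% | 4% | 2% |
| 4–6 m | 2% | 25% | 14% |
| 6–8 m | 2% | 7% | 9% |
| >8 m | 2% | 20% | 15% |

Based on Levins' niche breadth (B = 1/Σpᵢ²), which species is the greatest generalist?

Dendroica pensylvanica

Convert percentages to proportions (divide by 100).
Σp_caerᵢ² = 0.10² + 0.34² + 0.07² + 0.34² + 0.09² + 0.02² + 0.02² + 0.02² = 0.0100 + 0.1156 + 0.0049 + 0.1156 + 0.0081 + 0.0004 + 0.0004 + 0.0004 = 0.2554
B_caer = 1 / 0.2554 = 3.9154
Σp_pensᵢ² = 0.02² + 0.07² + 0.20² + 0.15² + 0.04² + 0.25² + 0.07² + 0.20² = 0.0004 + 0.0049 + 0.0400 + 0.0225 + 0.0016 + 0.0625 + 0.0049 + 0.0400 = 0.1768
B_pens = 1 / 0.1768 = 5.6561
Σp_vireᵢ² = 0.02² + 0.30² + 0.02² + 0.26² + 0.02² + 0.14² + 0.09² + 0.15² = 0.0004 + 0.0900 + 0.0004 + 0.0676 + 0.0004 + 0.0196 + 0.0081 + 0.0225 = 0.2090
B_vire = 1 / 0.2090 = 4.7847
Highest B → broadest niche (most generalist): Dendroica pensylvanica (B = 5.66).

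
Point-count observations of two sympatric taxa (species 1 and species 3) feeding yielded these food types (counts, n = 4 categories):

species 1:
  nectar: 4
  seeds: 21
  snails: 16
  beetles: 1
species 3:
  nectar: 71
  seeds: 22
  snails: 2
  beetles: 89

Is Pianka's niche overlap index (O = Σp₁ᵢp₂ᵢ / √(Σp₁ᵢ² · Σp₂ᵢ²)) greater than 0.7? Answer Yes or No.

No

Proportions for species 1 (n=42): 4/42=0.0952, 21/42=0.5000, 16/42=0.3810, 1/42=0.0238
Proportions for species 3 (n=184): 71/184=0.3859, 22/184=0.1196, 2/184=0.0109, 89/184=0.4837
Σ p₁ᵢp₂ᵢ = 0.036738 + 0.059800 + 0.004153 + 0.011512 = 0.112203
Σp_1ᵢ² = 0.0952² + 0.5000² + 0.3810² + 0.0238² = 0.009063 + 0.250000 + 0.145161 + 0.000566 = 0.404790
Σp_2ᵢ² = 0.3859² + 0.1196² + 0.0109² + 0.4837² = 0.148919 + 0.014304 + 0.000119 + 0.233966 = 0.397308
O = 0.112203 / √(0.404790 × 0.397308) = 0.112203 / 0.4010316 = 0.2798
O = 0.2798 < 0.7 → No.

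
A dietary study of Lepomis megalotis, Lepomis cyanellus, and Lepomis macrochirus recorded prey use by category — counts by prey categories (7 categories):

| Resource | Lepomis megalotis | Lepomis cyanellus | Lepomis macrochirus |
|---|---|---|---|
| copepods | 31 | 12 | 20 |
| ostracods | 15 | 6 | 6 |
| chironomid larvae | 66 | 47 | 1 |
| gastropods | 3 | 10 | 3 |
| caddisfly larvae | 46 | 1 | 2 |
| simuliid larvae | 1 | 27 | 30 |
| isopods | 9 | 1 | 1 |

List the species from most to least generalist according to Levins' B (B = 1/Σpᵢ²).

Proportions for Lepomis megalotis (n=171): 31/171=0.1813, 15/171=0.0877, 66/171=0.3860, 3/171=0.0175, 46/171=0.2690, 1/171=0.0058, 9/171=0.0526
Proportions for Lepomis cyanellus (n=104): 12/104=0.1154, 6/104=0.0577, 47/104=0.4519, 10/104=0.0962, 1/104=0.0096, 27/104=0.2596, 1/104=0.0096
Proportions for Lepomis macrochirus (n=63): 20/63=0.3175, 6/63=0.0952, 1/63=0.0159, 3/63=0.0476, 2/63=0.0317, 30/63=0.4762, 1/63=0.0159
Σp_megaᵢ² = 0.1813² + 0.0877² + 0.3860² + 0.0175² + 0.2690² + 0.0058² + 0.0526² = 0.032870 + 0.007691 + 0.148996 + 0.000306 + 0.072361 + 0.000034 + 0.002767 = 0.265025
B_mega = 1 / 0.265025 = 3.7732
Σp_cyanᵢ² = 0.1154² + 0.0577² + 0.4519² + 0.0962² + 0.0096² + 0.2596² + 0.0096² = 0.013317 + 0.003329 + 0.204214 + 0.009254 + 0.000092 + 0.067392 + 0.000092 = 0.297690
B_cyan = 1 / 0.297690 = 3.3592
Σp_macrᵢ² = 0.3175² + 0.0952² + 0.0159² + 0.0476² + 0.0317² + 0.4762² + 0.0159² = 0.100806 + 0.009063 + 0.000253 + 0.002266 + 0.001005 + 0.226766 + 0.000253 = 0.340412
B_macr = 1 / 0.340412 = 2.9376
Ranking by B (broadest → narrowest): Lepomis megalotis (3.77) > Lepomis cyanellus (3.36) > Lepomis macrochirus (2.94)

Lepomis megalotis > Lepomis cyanellus > Lepomis macrochirus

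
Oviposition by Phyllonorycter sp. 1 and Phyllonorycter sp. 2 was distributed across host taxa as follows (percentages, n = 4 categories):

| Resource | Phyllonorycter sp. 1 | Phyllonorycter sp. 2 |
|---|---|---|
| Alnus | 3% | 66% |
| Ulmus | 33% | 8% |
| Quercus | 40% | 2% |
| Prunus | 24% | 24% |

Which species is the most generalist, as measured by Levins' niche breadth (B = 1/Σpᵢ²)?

Convert percentages to proportions (divide by 100).
Σp_1ᵢ² = 0.03² + 0.33² + 0.40² + 0.24² = 0.0009 + 0.1089 + 0.1600 + 0.0576 = 0.3274
B_1 = 1 / 0.3274 = 3.0544
Σp_2ᵢ² = 0.66² + 0.08² + 0.02² + 0.24² = 0.4356 + 0.0064 + 0.0004 + 0.0576 = 0.5000
B_2 = 1 / 0.5000 = 2.0000
Highest B → broadest niche (most generalist): Phyllonorycter sp. 1 (B = 3.05).

Phyllonorycter sp. 1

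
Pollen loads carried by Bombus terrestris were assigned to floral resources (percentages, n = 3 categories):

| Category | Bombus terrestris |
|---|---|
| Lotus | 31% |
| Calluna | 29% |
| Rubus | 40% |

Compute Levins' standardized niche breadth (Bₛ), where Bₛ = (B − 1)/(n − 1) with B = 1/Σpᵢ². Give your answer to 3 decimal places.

0.970

Convert percentages to proportions (divide by 100).
Σpᵢ² = 0.31² + 0.29² + 0.40² = 0.0961 + 0.0841 + 0.1600 = 0.3402
B = 1 / 0.3402 = 2.93945
Bₛ = (B − 1)/(n − 1) = (2.93945 − 1)/(3 − 1) = 1.93945/2 = 0.96973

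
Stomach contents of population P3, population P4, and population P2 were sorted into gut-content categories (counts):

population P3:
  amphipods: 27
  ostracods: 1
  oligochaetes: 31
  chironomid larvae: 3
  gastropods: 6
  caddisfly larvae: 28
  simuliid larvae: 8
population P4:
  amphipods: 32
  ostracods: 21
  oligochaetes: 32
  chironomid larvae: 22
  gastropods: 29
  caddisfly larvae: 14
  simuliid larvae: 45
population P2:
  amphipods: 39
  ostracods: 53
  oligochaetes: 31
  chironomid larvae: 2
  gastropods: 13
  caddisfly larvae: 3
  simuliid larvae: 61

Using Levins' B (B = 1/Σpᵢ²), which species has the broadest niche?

Proportions for population P3 (n=104): 27/104=0.2596, 1/104=0.0096, 31/104=0.2981, 3/104=0.0288, 6/104=0.0577, 28/104=0.2692, 8/104=0.0769
Proportions for population P4 (n=195): 32/195=0.1641, 21/195=0.1077, 32/195=0.1641, 22/195=0.1128, 29/195=0.1487, 14/195=0.0718, 45/195=0.2308
Proportions for population P2 (n=202): 39/202=0.1931, 53/202=0.2624, 31/202=0.1535, 2/202=0.0099, 13/202=0.0644, 3/202=0.0149, 61/202=0.3020
Σp_P3ᵢ² = 0.2596² + 0.0096² + 0.2981² + 0.0288² + 0.0577² + 0.2692² + 0.0769² = 0.067392 + 0.000092 + 0.088864 + 0.000829 + 0.003329 + 0.072469 + 0.005914 = 0.238889
B_P3 = 1 / 0.238889 = 4.1860
Σp_P4ᵢ² = 0.1641² + 0.1077² + 0.1641² + 0.1128² + 0.1487² + 0.0718² + 0.2308² = 0.026929 + 0.011599 + 0.026929 + 0.012724 + 0.022112 + 0.005155 + 0.053269 = 0.158717
B_P4 = 1 / 0.158717 = 6.3005
Σp_P2ᵢ² = 0.1931² + 0.2624² + 0.1535² + 0.0099² + 0.0644² + 0.0149² + 0.3020² = 0.037288 + 0.068854 + 0.023562 + 0.000098 + 0.004147 + 0.000222 + 0.091204 = 0.225375
B_P2 = 1 / 0.225375 = 4.4370
Highest B → broadest niche (most generalist): population P4 (B = 6.30).

population P4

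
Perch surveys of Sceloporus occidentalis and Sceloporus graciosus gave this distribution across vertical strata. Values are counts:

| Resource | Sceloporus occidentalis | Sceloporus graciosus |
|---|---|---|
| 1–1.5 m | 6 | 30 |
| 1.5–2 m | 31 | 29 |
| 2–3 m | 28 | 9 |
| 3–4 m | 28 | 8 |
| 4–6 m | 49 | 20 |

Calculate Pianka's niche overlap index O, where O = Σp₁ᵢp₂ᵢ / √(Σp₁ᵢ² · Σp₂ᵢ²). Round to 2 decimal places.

Proportions for Sceloporus occidentalis (n=142): 6/142=0.0423, 31/142=0.2183, 28/142=0.1972, 28/142=0.1972, 49/142=0.3451
Proportions for Sceloporus graciosus (n=96): 30/96=0.3125, 29/96=0.3021, 9/96=0.0938, 8/96=0.0833, 20/96=0.2083
Σ p₁ᵢp₂ᵢ = 0.013219 + 0.065948 + 0.018497 + 0.016427 + 0.071884 = 0.185975
Σp_1ᵢ² = 0.0423² + 0.2183² + 0.1972² + 0.1972² + 0.3451² = 0.001789 + 0.047655 + 0.038888 + 0.038888 + 0.119094 = 0.246314
Σp_2ᵢ² = 0.3125² + 0.3021² + 0.0938² + 0.0833² + 0.2083² = 0.097656 + 0.091264 + 0.008798 + 0.006939 + 0.043389 = 0.248046
O = 0.185975 / √(0.246314 × 0.248046) = 0.185975 / 0.2471785 = 0.7524

0.75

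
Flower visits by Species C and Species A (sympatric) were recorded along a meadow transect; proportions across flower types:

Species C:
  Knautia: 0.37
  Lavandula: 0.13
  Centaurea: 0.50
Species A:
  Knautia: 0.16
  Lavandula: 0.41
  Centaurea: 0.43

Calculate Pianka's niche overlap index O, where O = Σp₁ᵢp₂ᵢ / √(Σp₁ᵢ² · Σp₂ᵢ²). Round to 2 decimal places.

Σ p₁ᵢp₂ᵢ = 0.0592 + 0.0533 + 0.2150 = 0.3275
Σp_1ᵢ² = 0.37² + 0.13² + 0.50² = 0.1369 + 0.0169 + 0.2500 = 0.4038
Σp_2ᵢ² = 0.16² + 0.41² + 0.43² = 0.0256 + 0.1681 + 0.1849 = 0.3786
O = 0.3275 / √(0.4038 × 0.3786) = 0.3275 / 0.39100 = 0.8376

0.84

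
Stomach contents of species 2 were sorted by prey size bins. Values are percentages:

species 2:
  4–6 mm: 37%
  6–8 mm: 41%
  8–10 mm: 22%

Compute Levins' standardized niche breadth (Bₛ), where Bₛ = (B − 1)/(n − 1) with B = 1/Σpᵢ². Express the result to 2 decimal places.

Convert percentages to proportions (divide by 100).
Σpᵢ² = 0.37² + 0.41² + 0.22² = 0.1369 + 0.1681 + 0.0484 = 0.3534
B = 1 / 0.3534 = 2.8297
Bₛ = (B − 1)/(n − 1) = (2.8297 − 1)/(3 − 1) = 1.8297/2 = 0.9149

0.91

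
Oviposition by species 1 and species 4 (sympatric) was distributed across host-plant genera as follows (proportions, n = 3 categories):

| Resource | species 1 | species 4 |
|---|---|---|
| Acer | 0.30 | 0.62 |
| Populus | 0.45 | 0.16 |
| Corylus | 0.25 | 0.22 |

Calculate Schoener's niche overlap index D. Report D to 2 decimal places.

0.68

Σ|p₁ᵢ − p₂ᵢ| = 0.32 + 0.29 + 0.03 = 0.64
D = 1 − ½ × 0.64 = 1 − 0.320 = 0.6800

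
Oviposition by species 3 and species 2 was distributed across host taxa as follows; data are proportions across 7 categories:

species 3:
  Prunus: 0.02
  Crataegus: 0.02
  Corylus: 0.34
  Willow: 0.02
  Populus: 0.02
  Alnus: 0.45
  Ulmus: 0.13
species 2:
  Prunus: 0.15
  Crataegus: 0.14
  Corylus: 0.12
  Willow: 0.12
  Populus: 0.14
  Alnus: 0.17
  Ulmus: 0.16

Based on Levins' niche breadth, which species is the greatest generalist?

Σp_3ᵢ² = 0.02² + 0.02² + 0.34² + 0.02² + 0.02² + 0.45² + 0.13² = 0.0004 + 0.0004 + 0.1156 + 0.0004 + 0.0004 + 0.2025 + 0.0169 = 0.3366
B_3 = 1 / 0.3366 = 2.9709
Σp_2ᵢ² = 0.15² + 0.14² + 0.12² + 0.12² + 0.14² + 0.17² + 0.16² = 0.0225 + 0.0196 + 0.0144 + 0.0144 + 0.0196 + 0.0289 + 0.0256 = 0.1450
B_2 = 1 / 0.1450 = 6.8966
Highest B → broadest niche (most generalist): species 2 (B = 6.90).

species 2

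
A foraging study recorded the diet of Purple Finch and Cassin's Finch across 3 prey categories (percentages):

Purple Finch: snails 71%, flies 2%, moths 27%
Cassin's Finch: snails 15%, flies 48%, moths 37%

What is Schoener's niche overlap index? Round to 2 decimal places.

Convert percentages to proportions (divide by 100).
Σ|p₁ᵢ − p₂ᵢ| = 0.56 + 0.46 + 0.10 = 1.12
D = 1 − ½ × 1.12 = 1 − 0.560 = 0.4400

0.44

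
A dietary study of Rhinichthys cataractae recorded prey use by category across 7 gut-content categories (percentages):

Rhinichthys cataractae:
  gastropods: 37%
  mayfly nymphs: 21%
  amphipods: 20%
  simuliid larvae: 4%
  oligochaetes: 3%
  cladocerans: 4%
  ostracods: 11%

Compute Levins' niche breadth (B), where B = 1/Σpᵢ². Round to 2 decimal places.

4.22

Convert percentages to proportions (divide by 100).
Σpᵢ² = 0.37² + 0.21² + 0.20² + 0.04² + 0.03² + 0.04² + 0.11² = 0.1369 + 0.0441 + 0.0400 + 0.0016 + 0.0009 + 0.0016 + 0.0121 = 0.2372
B = 1 / 0.2372 = 4.2159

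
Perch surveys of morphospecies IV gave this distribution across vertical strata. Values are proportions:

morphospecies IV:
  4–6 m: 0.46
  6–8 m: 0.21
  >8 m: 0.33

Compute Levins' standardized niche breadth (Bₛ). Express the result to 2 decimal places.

Σpᵢ² = 0.46² + 0.21² + 0.33² = 0.2116 + 0.0441 + 0.1089 = 0.3646
B = 1 / 0.3646 = 2.7427
Bₛ = (B − 1)/(n − 1) = (2.7427 − 1)/(3 − 1) = 1.7427/2 = 0.8714

0.87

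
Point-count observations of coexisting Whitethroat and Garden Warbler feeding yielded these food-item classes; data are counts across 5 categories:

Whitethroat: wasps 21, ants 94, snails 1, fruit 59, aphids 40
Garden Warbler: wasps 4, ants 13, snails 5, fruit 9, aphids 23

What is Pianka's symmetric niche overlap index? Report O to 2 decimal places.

0.80

Proportions for Whitethroat (n=215): 21/215=0.0977, 94/215=0.4372, 1/215=0.0047, 59/215=0.2744, 40/215=0.1860
Proportions for Garden Warbler (n=54): 4/54=0.0741, 13/54=0.2407, 5/54=0.0926, 9/54=0.1667, 23/54=0.4259
Σ p₁ᵢp₂ᵢ = 0.007240 + 0.105234 + 0.000435 + 0.045742 + 0.079217 = 0.237868
Σp_1ᵢ² = 0.0977² + 0.4372² + 0.0047² + 0.2744² + 0.1860² = 0.009545 + 0.191144 + 0.000022 + 0.075295 + 0.034596 = 0.310602
Σp_2ᵢ² = 0.0741² + 0.2407² + 0.0926² + 0.1667² + 0.4259² = 0.005491 + 0.057936 + 0.008575 + 0.027789 + 0.181391 = 0.281182
O = 0.237868 / √(0.310602 × 0.281182) = 0.237868 / 0.2955261 = 0.8049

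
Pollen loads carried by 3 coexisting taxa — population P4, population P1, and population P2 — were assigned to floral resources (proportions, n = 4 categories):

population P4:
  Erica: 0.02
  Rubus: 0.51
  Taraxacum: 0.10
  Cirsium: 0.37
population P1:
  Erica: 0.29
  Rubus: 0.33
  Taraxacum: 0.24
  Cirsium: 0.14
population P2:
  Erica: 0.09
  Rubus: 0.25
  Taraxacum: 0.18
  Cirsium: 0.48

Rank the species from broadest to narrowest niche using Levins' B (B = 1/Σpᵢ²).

population P1 > population P2 > population P4

Σp_P4ᵢ² = 0.02² + 0.51² + 0.10² + 0.37² = 0.0004 + 0.2601 + 0.0100 + 0.1369 = 0.4074
B_P4 = 1 / 0.4074 = 2.4546
Σp_P1ᵢ² = 0.29² + 0.33² + 0.24² + 0.14² = 0.0841 + 0.1089 + 0.0576 + 0.0196 = 0.2702
B_P1 = 1 / 0.2702 = 3.7010
Σp_P2ᵢ² = 0.09² + 0.25² + 0.18² + 0.48² = 0.0081 + 0.0625 + 0.0324 + 0.2304 = 0.3334
B_P2 = 1 / 0.3334 = 2.9994
Ranking by B (broadest → narrowest): population P1 (3.70) > population P2 (3.00) > population P4 (2.45)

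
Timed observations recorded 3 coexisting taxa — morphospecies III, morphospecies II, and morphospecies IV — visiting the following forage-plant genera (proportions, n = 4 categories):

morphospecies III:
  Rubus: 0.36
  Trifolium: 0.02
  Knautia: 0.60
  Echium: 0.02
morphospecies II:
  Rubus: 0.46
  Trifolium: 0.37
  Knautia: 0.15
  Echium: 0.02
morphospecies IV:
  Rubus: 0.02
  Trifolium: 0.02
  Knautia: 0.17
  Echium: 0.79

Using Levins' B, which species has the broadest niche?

morphospecies II

Σp_IIIᵢ² = 0.36² + 0.02² + 0.60² + 0.02² = 0.1296 + 0.0004 + 0.3600 + 0.0004 = 0.4904
B_III = 1 / 0.4904 = 2.0392
Σp_IIᵢ² = 0.46² + 0.37² + 0.15² + 0.02² = 0.2116 + 0.1369 + 0.0225 + 0.0004 = 0.3714
B_II = 1 / 0.3714 = 2.6925
Σp_IVᵢ² = 0.02² + 0.02² + 0.17² + 0.79² = 0.0004 + 0.0004 + 0.0289 + 0.6241 = 0.6538
B_IV = 1 / 0.6538 = 1.5295
Highest B → broadest niche (most generalist): morphospecies II (B = 2.69).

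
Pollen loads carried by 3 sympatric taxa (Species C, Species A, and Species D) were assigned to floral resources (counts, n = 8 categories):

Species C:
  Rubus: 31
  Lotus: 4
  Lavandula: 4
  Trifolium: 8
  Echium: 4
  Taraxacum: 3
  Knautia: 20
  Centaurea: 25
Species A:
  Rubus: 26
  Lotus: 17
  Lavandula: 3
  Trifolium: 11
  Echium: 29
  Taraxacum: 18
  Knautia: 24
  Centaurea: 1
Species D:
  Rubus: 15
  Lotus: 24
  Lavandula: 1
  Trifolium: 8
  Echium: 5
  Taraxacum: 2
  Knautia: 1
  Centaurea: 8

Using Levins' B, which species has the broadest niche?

Species A

Proportions for Species C (n=99): 31/99=0.3131, 4/99=0.0404, 4/99=0.0404, 8/99=0.0808, 4/99=0.0404, 3/99=0.0303, 20/99=0.2020, 25/99=0.2525
Proportions for Species A (n=129): 26/129=0.2016, 17/129=0.1318, 3/129=0.0233, 11/129=0.0853, 29/129=0.2248, 18/129=0.1395, 24/129=0.1860, 1/129=0.0078
Proportions for Species D (n=64): 15/64=0.2344, 24/64=0.3750, 1/64=0.0156, 8/64=0.1250, 5/64=0.0781, 2/64=0.0313, 1/64=0.0156, 8/64=0.1250
Σp_Cᵢ² = 0.3131² + 0.0404² + 0.0404² + 0.0808² + 0.0404² + 0.0303² + 0.2020² + 0.2525² = 0.098032 + 0.001632 + 0.001632 + 0.006529 + 0.001632 + 0.000918 + 0.040804 + 0.063756 = 0.214935
B_C = 1 / 0.214935 = 4.6526
Σp_Aᵢ² = 0.2016² + 0.1318² + 0.0233² + 0.0853² + 0.2248² + 0.1395² + 0.1860² + 0.0078² = 0.040643 + 0.017371 + 0.000543 + 0.007276 + 0.050535 + 0.019460 + 0.034596 + 0.000061 = 0.170485
B_A = 1 / 0.170485 = 5.8656
Σp_Dᵢ² = 0.2344² + 0.3750² + 0.0156² + 0.1250² + 0.0781² + 0.0313² + 0.0156² + 0.1250² = 0.054943 + 0.140625 + 0.000243 + 0.015625 + 0.006100 + 0.000980 + 0.000243 + 0.015625 = 0.234384
B_D = 1 / 0.234384 = 4.2665
Highest B → broadest niche (most generalist): Species A (B = 5.87).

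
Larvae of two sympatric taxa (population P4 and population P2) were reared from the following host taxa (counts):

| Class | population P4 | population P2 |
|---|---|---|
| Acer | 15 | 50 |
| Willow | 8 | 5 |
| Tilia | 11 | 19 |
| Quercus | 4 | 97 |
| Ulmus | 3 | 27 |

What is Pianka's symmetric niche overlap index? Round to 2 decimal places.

Proportions for population P4 (n=41): 15/41=0.3659, 8/41=0.1951, 11/41=0.2683, 4/41=0.0976, 3/41=0.0732
Proportions for population P2 (n=198): 50/198=0.2525, 5/198=0.0253, 19/198=0.0960, 97/198=0.4899, 27/198=0.1364
Σ p₁ᵢp₂ᵢ = 0.092390 + 0.004936 + 0.025757 + 0.047814 + 0.009984 = 0.180881
Σp_1ᵢ² = 0.3659² + 0.1951² + 0.2683² + 0.0976² + 0.0732² = 0.133883 + 0.038064 + 0.071985 + 0.009526 + 0.005358 = 0.258816
Σp_2ᵢ² = 0.2525² + 0.0253² + 0.0960² + 0.4899² + 0.1364² = 0.063756 + 0.000640 + 0.009216 + 0.240002 + 0.018605 = 0.332219
O = 0.180881 / √(0.258816 × 0.332219) = 0.180881 / 0.2932296 = 0.6169

0.62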